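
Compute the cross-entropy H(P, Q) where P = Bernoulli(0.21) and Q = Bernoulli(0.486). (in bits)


H(P,Q) = -p*log2(q) - (1-p)*log2(1-q). -0.21*log2(0.486) = 0.218604; -0.79*log2(0.514) = 0.758526. H(P,Q) = 0.218604 + 0.758526 = 0.9771

0.9771 bits


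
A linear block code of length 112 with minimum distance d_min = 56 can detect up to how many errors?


Detection capability = d_min - 1 = 56 - 1 = 55

55 errors


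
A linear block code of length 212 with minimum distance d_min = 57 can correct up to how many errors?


Correction capability = floor((d-1)/2) = floor((57-1)/2) = 28

28 errors


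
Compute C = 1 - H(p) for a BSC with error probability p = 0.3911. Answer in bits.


H(p) = -p*log2(p) - (1-p)*log2(1-p) = -0.3911*log2(0.3911) - 0.6089*log2(0.6089) = 0.529702 + 0.435804 = 0.9655. C = 1 - H(p) = 1 - 0.9655 = 0.0345

0.0345 bits


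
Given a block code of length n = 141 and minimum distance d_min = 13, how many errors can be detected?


Detection capability = d_min - 1 = 13 - 1 = 12

12 errors


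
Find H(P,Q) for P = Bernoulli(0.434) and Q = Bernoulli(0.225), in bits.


H(P,Q) = -p*log2(q) - (1-p)*log2(1-q). -0.434*log2(0.225) = 0.933969; -0.566*log2(0.775) = 0.208136. H(P,Q) = 0.933969 + 0.208136 = 1.1421

1.1421 bits


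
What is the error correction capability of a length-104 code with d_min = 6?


Correction capability = floor((d-1)/2) = floor((6-1)/2) = 2

2 errors


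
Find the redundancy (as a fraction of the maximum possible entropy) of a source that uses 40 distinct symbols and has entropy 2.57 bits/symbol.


H_max = log2(K) = log2(40) = 5.3219 bits/symbol. Redundancy = 1 - H/H_max = 1 - 2.57/5.3219 = 1 - 0.4829 = 0.5171

0.5171


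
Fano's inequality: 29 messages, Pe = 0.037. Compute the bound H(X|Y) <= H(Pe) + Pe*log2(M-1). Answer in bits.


H(Pe) = -Pe*log2(Pe) - (1-Pe)*log2(1-Pe) = -0.037*log2(0.037) - 0.963*log2(0.963) = 0.175984 + 0.052380 = 0.2284. Pe*log2(M-1) = 0.037*log2(28) = 0.177872. Bound = H(Pe) + Pe*log2(M-1) = 0.175984 + 0.052380 + 0.177872 = 0.4062

0.4062 bits


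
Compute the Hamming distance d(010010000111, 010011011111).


Count differing positions: . . . . . ^ . ^ ^ . . . = 3 differences

3


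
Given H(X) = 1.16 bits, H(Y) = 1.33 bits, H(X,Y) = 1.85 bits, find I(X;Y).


I(X;Y) = H(X) + H(Y) - H(X,Y) = 1.16 + 1.33 - 1.85 = 0.64

0.64 bits


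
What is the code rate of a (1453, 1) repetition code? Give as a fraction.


Rate = k/n = 1/1453

1/1453


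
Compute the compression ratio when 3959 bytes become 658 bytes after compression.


Ratio = original / compressed = 3959 / 658 = 6.0167

6.0167


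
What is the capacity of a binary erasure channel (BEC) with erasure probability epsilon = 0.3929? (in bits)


C = 1 - epsilon = 1 - 0.3929 = 0.6071

0.6071 bits


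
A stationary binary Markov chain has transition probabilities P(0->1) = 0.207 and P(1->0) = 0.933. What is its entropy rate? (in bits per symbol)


Stationary distribution: pi_0 = p10/(p01+p10) = 0.8184, pi_1 = 0.1816. Entropy rate H' = pi_0*H(p01) + pi_1*H(p10) = 0.8184*0.7357 + 0.1816*0.3546 = 0.6665

0.6665 bits/symbol


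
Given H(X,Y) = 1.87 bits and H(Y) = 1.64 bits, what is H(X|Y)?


H(X|Y) = H(X,Y) - H(Y) = 1.87 - 1.64 = 0.23

0.23 bits


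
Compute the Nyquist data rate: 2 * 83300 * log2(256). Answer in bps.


Rate = 2 * B * log2(M) = 2 * 83300 * 8.0 = 1332800.0

1332800.0 bps


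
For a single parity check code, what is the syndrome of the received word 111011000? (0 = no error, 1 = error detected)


Syndrome = XOR of all bits = 1 XOR 1 XOR 1 XOR 0 XOR 1 XOR 1 XOR 0 XOR 0 XOR 0 = 1

1


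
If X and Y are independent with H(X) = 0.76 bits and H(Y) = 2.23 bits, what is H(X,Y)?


For independent variables, H(X,Y) = H(X) + H(Y) = 0.76 + 2.23 = 2.99

2.99 bits


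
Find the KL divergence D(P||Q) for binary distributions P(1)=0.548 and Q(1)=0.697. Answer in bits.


KL = p*log2(p/q) + (1-p)*log2((1-p)/(1-q)) = 0.548*log2(0.548/0.697) + 0.452*log2(0.452/0.303) = 0.0707

0.0707 bits


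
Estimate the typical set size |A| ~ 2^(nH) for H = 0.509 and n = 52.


log2|A_typical| = nH = 52 * 0.509 = 26.468, so |A_typical| ~ 2^26.468 = 9.282e+07

9.282e+07


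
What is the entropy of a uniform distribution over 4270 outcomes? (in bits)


H = log2(n) = log2(4270) = 12.06

12.06 bits


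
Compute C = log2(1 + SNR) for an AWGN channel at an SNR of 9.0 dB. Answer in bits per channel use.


SNR_linear = 10^(9.0/10) = 7.9433; C = log2(1 + SNR_linear) = log2(1 + 7.9433) = 3.1608

3.1608 bits/channel use


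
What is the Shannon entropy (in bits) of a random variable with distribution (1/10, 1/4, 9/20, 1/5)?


H = -sum(p_i * log2(p_i)). Terms: -(1/10)*log2(1/10) = 0.332193; -(1/4)*log2(1/4) = 0.500000; -(9/20)*log2(9/20) = 0.518401; -(1/5)*log2(1/5) = 0.464386. H = 0.332193 + 0.500000 + 0.518401 + 0.464386 = 1.815

1.815 bits


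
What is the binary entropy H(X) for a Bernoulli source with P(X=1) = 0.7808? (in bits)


H = -p*log2(p) - (1-p)*log2(1-p). -0.7808*log2(0.7808) = 0.278726; -0.2192*log2(0.2192) = 0.479978. H = 0.278726 + 0.479978 = 0.7587

0.7587 bits


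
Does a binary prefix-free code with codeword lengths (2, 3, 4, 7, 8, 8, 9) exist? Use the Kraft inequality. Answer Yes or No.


Kraft sum = sum(2^(-l_i)) = 0.4551, need <= 1. Result: satisfied (a binary prefix-free code with these lengths exists)

Yes


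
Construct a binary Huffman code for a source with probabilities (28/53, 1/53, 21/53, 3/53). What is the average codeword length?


Huffman construction (repeatedly merge the two least-probable nodes; each merge adds 1 bit to every symbol beneath it): 1/53 + 3/53 = 4/53; 4/53 + 21/53 = 25/53; 25/53 + 28/53 = 1. Resulting codeword lengths (in the order the probabilities were given): (1, 3, 2, 3). L_avg = sum(p_i * l_i) = 28/53*1 + 1/53*3 + 21/53*2 + 3/53*3 = 82/53 = 1.5472

1.5472 bits


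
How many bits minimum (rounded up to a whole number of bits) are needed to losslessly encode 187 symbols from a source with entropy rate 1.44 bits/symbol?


Minimum bits >= n * H = 187 * 1.44 = 269.28, rounded up to a whole number of bits = 270

270 bits


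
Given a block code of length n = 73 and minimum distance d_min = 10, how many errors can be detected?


Detection capability = d_min - 1 = 10 - 1 = 9

9 errors


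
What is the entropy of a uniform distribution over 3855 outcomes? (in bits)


H = log2(n) = log2(3855) = 11.9125

11.9125 bits


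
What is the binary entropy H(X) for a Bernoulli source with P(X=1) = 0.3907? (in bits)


H = -p*log2(p) - (1-p)*log2(1-p). -0.3907*log2(0.3907) = 0.529737; -0.6093*log2(0.6093) = 0.435513. H = 0.529737 + 0.435513 = 0.9652

0.9652 bits


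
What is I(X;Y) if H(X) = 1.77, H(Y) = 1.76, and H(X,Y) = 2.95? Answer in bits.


I(X;Y) = H(X) + H(Y) - H(X,Y) = 1.77 + 1.76 - 2.95 = 0.58

0.58 bits


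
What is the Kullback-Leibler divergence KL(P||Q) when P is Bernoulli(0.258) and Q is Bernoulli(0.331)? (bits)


KL = p*log2(p/q) + (1-p)*log2((1-p)/(1-q)) = 0.258*log2(0.258/0.331) + 0.742*log2(0.742/0.669) = 0.0181

0.0181 bits


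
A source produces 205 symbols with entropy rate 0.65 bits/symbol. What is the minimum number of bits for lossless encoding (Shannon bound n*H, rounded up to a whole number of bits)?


Minimum bits >= n * H = 205 * 0.65 = 133.25, rounded up to a whole number of bits = 134

134 bits


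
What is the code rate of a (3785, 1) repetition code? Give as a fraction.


Rate = k/n = 1/3785

1/3785


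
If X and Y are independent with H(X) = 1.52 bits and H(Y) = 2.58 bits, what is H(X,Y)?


For independent variables, H(X,Y) = H(X) + H(Y) = 1.52 + 2.58 = 4.1

4.1 bits


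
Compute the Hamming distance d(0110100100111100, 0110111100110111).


Count differing positions: . . . . . ^ ^ . . . . . ^ . ^ ^ = 5 differences

5


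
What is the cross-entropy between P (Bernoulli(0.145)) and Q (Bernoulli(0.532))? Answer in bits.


H(P,Q) = -p*log2(q) - (1-p)*log2(1-q). -0.145*log2(0.532) = 0.132023; -0.855*log2(0.468) = 0.936584. H(P,Q) = 0.132023 + 0.936584 = 1.0686

1.0686 bits


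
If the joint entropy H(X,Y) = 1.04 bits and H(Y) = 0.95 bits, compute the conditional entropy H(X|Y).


H(X|Y) = H(X,Y) - H(Y) = 1.04 - 0.95 = 0.09

0.09 bits


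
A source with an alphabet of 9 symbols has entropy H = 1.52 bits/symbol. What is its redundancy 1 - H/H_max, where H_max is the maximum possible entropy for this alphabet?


H_max = log2(K) = log2(9) = 3.1699 bits/symbol. Redundancy = 1 - H/H_max = 1 - 1.52/3.1699 = 1 - 0.4795 = 0.5205

0.5205


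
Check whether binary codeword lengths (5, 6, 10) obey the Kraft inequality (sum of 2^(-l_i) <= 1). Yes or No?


Kraft sum = sum(2^(-l_i)) = 0.0479, need <= 1. Result: satisfied (a binary prefix-free code with these lengths exists)

Yes


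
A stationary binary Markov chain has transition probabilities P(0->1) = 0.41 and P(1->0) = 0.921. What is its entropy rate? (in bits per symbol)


Stationary distribution: pi_0 = p10/(p01+p10) = 0.692, pi_1 = 0.308. Entropy rate H' = pi_0*H(p01) + pi_1*H(p10) = 0.692*0.9765 + 0.308*0.3986 = 0.7985

0.7985 bits/symbol


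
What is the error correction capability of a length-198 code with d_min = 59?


Correction capability = floor((d-1)/2) = floor((59-1)/2) = 29

29 errors


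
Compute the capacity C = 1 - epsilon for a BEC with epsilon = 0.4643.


C = 1 - epsilon = 1 - 0.4643 = 0.5357

0.5357 bits


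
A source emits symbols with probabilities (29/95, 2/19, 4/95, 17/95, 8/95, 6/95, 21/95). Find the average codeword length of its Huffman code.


Huffman construction (repeatedly merge the two least-probable nodes; each merge adds 1 bit to every symbol beneath it): 4/95 + 6/95 = 2/19; 8/95 + 2/19 = 18/95; 2/19 + 17/95 = 27/95; 18/95 + 21/95 = 39/95; 27/95 + 29/95 = 56/95; 39/95 + 56/95 = 1. Resulting codeword lengths (in the order the probabilities were given): (2, 3, 4, 3, 3, 4, 2). L_avg = sum(p_i * l_i) = 29/95*2 + 2/19*3 + 4/95*4 + 17/95*3 + 8/95*3 + 6/95*4 + 21/95*2 = 49/19 = 2.5789

2.5789 bits


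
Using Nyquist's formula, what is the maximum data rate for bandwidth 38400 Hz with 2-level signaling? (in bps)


Rate = 2 * B * log2(M) = 2 * 38400 * 1.0 = 76800.0

76800.0 bps


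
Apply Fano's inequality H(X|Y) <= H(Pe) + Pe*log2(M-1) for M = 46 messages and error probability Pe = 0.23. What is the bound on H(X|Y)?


H(Pe) = -Pe*log2(Pe) - (1-Pe)*log2(1-Pe) = -0.23*log2(0.23) - 0.77*log2(0.77) = 0.487668 + 0.290344 = 0.778. Pe*log2(M-1) = 0.23*log2(45) = 1.263126. Bound = H(Pe) + Pe*log2(M-1) = 0.487668 + 0.290344 + 1.263126 = 2.0411

2.0411 bits


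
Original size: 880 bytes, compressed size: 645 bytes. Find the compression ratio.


Ratio = original / compressed = 880 / 645 = 1.3643

1.3643


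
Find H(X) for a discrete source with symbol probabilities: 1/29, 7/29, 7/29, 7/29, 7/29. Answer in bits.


H = -sum(p_i * log2(p_i)). Terms: -(1/29)*log2(1/29) = 0.167517; -(7/29)*log2(7/29) = 0.494979; -(7/29)*log2(7/29) = 0.494979; -(7/29)*log2(7/29) = 0.494979; -(7/29)*log2(7/29) = 0.494979. H = 0.167517 + 0.494979 + 0.494979 + 0.494979 + 0.494979 = 2.1474

2.1474 bits


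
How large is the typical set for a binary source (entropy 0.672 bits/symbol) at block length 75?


log2|A_typical| = nH = 75 * 0.672 = 50.4, so |A_typical| ~ 2^50.4 = 1.486e+15

1.486e+15


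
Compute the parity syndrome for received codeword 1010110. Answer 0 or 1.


Syndrome = XOR of all bits = 1 XOR 0 XOR 1 XOR 0 XOR 1 XOR 1 XOR 0 = 0

0


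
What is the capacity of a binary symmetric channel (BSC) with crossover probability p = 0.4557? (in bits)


H(p) = -p*log2(p) - (1-p)*log2(1-p) = -0.4557*log2(0.4557) - 0.5443*log2(0.5443) = 0.516693 + 0.477637 = 0.9943. C = 1 - H(p) = 1 - 0.9943 = 0.0057

0.0057 bits


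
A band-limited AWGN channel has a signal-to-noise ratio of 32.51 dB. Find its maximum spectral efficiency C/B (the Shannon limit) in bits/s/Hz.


SNR_linear = 10^(32.51/10) = 1782.3788; C/B = log2(1 + SNR_linear) = log2(1 + 1782.3788) = 10.8004

10.8004 bits/s/Hz


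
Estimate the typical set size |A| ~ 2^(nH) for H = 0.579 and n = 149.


log2|A_typical| = nH = 149 * 0.579 = 86.271, so |A_typical| ~ 2^86.271 = 9.336e+25

9.336e+25


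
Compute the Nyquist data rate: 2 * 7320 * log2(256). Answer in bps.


Rate = 2 * B * log2(M) = 2 * 7320 * 8.0 = 117120.0

117120.0 bps


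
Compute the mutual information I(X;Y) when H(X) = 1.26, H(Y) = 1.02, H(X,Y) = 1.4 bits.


I(X;Y) = H(X) + H(Y) - H(X,Y) = 1.26 + 1.02 - 1.4 = 0.88

0.88 bits


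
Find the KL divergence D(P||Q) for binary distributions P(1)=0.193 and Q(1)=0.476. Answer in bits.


KL = p*log2(p/q) + (1-p)*log2((1-p)/(1-q)) = 0.193*log2(0.193/0.476) + 0.807*log2(0.807/0.524) = 0.2514

0.2514 bits


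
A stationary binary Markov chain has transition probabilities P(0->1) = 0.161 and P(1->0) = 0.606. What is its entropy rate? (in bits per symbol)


Stationary distribution: pi_0 = p10/(p01+p10) = 0.7901, pi_1 = 0.2099. Entropy rate H' = pi_0*H(p01) + pi_1*H(p10) = 0.7901*0.6367 + 0.2099*0.9673 = 0.7061

0.7061 bits/symbol


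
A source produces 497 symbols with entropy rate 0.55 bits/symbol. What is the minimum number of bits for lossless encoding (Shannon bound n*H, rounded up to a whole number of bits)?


Minimum bits >= n * H = 497 * 0.55 = 273.35, rounded up to a whole number of bits = 274

274 bits


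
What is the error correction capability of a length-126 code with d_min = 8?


Correction capability = floor((d-1)/2) = floor((8-1)/2) = 3

3 errors


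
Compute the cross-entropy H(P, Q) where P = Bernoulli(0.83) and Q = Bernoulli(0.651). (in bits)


H(P,Q) = -p*log2(q) - (1-p)*log2(1-q). -0.83*log2(0.651) = 0.513995; -0.17*log2(0.349) = 0.258179. H(P,Q) = 0.513995 + 0.258179 = 0.7722

0.7722 bits


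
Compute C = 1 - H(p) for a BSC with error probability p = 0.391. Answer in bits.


H(p) = -p*log2(p) - (1-p)*log2(1-p) = -0.391*log2(0.391) - 0.609*log2(0.609) = 0.529711 + 0.435731 = 0.9654. C = 1 - H(p) = 1 - 0.9654 = 0.0346

0.0346 bits


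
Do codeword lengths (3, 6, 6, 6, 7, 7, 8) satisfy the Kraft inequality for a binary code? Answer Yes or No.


Kraft sum = sum(2^(-l_i)) = 0.1914, need <= 1. Result: satisfied (a binary prefix-free code with these lengths exists)

Yes


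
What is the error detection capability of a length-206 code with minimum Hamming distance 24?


Detection capability = d_min - 1 = 24 - 1 = 23

23 errors


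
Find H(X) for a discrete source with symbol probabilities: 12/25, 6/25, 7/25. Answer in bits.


H = -sum(p_i * log2(p_i)). Terms: -(12/25)*log2(12/25) = 0.508269; -(6/25)*log2(6/25) = 0.494134; -(7/25)*log2(7/25) = 0.514220. H = 0.508269 + 0.494134 + 0.514220 = 1.5166

1.5166 bits


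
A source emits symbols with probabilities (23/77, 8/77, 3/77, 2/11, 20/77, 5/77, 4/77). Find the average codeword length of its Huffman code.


Huffman construction (repeatedly merge the two least-probable nodes; each merge adds 1 bit to every symbol beneath it): 3/77 + 4/77 = 1/11; 5/77 + 1/11 = 12/77; 8/77 + 12/77 = 20/77; 2/11 + 20/77 = 34/77; 20/77 + 23/77 = 43/77; 34/77 + 43/77 = 1. Resulting codeword lengths (in the order the probabilities were given): (2, 3, 5, 2, 2, 4, 5). L_avg = sum(p_i * l_i) = 23/77*2 + 8/77*3 + 3/77*5 + 2/11*2 + 20/77*2 + 5/77*4 + 4/77*5 = 193/77 = 2.5065

2.5065 bits


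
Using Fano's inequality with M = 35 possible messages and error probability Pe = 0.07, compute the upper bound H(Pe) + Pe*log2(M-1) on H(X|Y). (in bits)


H(Pe) = -Pe*log2(Pe) - (1-Pe)*log2(1-Pe) = -0.07*log2(0.07) - 0.93*log2(0.93) = 0.268555 + 0.097369 = 0.3659. Pe*log2(M-1) = 0.07*log2(34) = 0.356122. Bound = H(Pe) + Pe*log2(M-1) = 0.268555 + 0.097369 + 0.356122 = 0.722

0.722 bits


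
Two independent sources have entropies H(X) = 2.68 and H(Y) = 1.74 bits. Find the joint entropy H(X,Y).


For independent variables, H(X,Y) = H(X) + H(Y) = 2.68 + 1.74 = 4.42

4.42 bits


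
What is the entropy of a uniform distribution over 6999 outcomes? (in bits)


H = log2(n) = log2(6999) = 12.7729

12.7729 bits


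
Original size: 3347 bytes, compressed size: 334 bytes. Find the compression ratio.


Ratio = original / compressed = 3347 / 334 = 10.021

10.021


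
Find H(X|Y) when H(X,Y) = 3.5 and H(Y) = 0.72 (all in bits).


H(X|Y) = H(X,Y) - H(Y) = 3.5 - 0.72 = 2.78

2.78 bits


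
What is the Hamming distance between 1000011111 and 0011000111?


Count differing positions: ^ . ^ ^ . ^ ^ . . . = 5 differences

5


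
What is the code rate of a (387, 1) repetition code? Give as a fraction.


Rate = k/n = 1/387

1/387


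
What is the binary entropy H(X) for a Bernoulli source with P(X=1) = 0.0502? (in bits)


H = -p*log2(p) - (1-p)*log2(1-p). -0.0502*log2(0.0502) = 0.216672; -0.9498*log2(0.9498) = 0.070574. H = 0.216672 + 0.070574 = 0.2872

0.2872 bits


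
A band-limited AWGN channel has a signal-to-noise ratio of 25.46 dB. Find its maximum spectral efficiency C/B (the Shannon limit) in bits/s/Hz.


SNR_linear = 10^(25.46/10) = 351.5604; C/B = log2(1 + SNR_linear) = log2(1 + 351.5604) = 8.4617

8.4617 bits/s/Hz


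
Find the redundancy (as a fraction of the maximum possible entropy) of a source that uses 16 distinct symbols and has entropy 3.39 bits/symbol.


H_max = log2(K) = log2(16) = 4.0 bits/symbol. Redundancy = 1 - H/H_max = 1 - 3.39/4.0 = 1 - 0.8475 = 0.1525

0.1525


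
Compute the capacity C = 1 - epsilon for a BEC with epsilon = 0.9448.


C = 1 - epsilon = 1 - 0.9448 = 0.0552

0.0552 bits


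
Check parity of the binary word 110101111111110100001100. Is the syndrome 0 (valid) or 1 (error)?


Syndrome = XOR of all bits = 1 XOR 1 XOR 0 XOR 1 XOR 0 XOR 1 XOR 1 XOR 1 XOR 1 XOR 1 XOR 1 XOR 1 XOR 1 XOR 1 XOR 0 XOR 1 XOR 0 XOR 0 XOR 0 XOR 0 XOR 1 XOR 1 XOR 0 XOR 0 = 1

1


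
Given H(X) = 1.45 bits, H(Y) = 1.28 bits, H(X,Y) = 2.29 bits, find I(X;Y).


I(X;Y) = H(X) + H(Y) - H(X,Y) = 1.45 + 1.28 - 2.29 = 0.44

0.44 bits


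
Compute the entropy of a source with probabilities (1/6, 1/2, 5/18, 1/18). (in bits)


H = -sum(p_i * log2(p_i)). Terms: -(1/6)*log2(1/6) = 0.430827; -(1/2)*log2(1/2) = 0.500000; -(5/18)*log2(5/18) = 0.513332; -(1/18)*log2(1/18) = 0.231663. H = 0.430827 + 0.500000 + 0.513332 + 0.231663 = 1.6758

1.6758 bits


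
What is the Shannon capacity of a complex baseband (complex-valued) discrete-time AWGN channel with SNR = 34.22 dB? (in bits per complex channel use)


SNR_linear = 10^(34.22/10) = 2642.4088; C = log2(1 + SNR_linear) = log2(1 + 2642.4088) = 11.3682

11.3682 bits/channel use


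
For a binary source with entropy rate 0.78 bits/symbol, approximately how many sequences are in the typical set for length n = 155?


log2|A_typical| = nH = 155 * 0.78 = 120.9, so |A_typical| ~ 2^120.9 = 2.480e+36

2.480e+36


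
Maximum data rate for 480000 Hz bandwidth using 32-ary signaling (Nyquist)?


Rate = 2 * B * log2(M) = 2 * 480000 * 5.0 = 4800000.0

4800000.0 bps


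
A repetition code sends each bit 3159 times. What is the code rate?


Rate = k/n = 1/3159

1/3159


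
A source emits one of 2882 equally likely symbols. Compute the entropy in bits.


H = log2(n) = log2(2882) = 11.4929

11.4929 bits


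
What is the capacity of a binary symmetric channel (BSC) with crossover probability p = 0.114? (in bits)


H(p) = -p*log2(p) - (1-p)*log2(1-p) = -0.114*log2(0.114) - 0.886*log2(0.886) = 0.357150 + 0.154715 = 0.5119. C = 1 - H(p) = 1 - 0.5119 = 0.4881

0.4881 bits


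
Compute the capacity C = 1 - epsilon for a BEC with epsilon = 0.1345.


C = 1 - epsilon = 1 - 0.1345 = 0.8655

0.8655 bits


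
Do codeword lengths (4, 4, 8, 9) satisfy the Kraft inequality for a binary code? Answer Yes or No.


Kraft sum = sum(2^(-l_i)) = 0.1309, need <= 1. Result: satisfied (a binary prefix-free code with these lengths exists)

Yes


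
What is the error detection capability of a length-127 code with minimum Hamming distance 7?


Detection capability = d_min - 1 = 7 - 1 = 6

6 errors


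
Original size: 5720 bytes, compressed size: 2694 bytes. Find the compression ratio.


Ratio = original / compressed = 5720 / 2694 = 2.1232

2.1232


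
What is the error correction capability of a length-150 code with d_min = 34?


Correction capability = floor((d-1)/2) = floor((34-1)/2) = 16

16 errors


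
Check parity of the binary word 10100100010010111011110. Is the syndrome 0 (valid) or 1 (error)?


Syndrome = XOR of all bits = 1 XOR 0 XOR 1 XOR 0 XOR 0 XOR 1 XOR 0 XOR 0 XOR 0 XOR 1 XOR 0 XOR 0 XOR 1 XOR 0 XOR 1 XOR 1 XOR 1 XOR 0 XOR 1 XOR 1 XOR 1 XOR 1 XOR 0 = 0

0


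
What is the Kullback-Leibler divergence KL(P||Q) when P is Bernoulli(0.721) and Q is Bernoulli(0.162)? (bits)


KL = p*log2(p/q) + (1-p)*log2((1-p)/(1-q)) = 0.721*log2(0.721/0.162) + 0.279*log2(0.279/0.838) = 1.1104

1.1104 bits


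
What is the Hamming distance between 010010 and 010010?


Count differing positions: . . . . . . = 0 differences

0


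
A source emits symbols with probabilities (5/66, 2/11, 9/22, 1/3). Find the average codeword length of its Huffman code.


Huffman construction (repeatedly merge the two least-probable nodes; each merge adds 1 bit to every symbol beneath it): 5/66 + 2/11 = 17/66; 17/66 + 1/3 = 13/22; 9/22 + 13/22 = 1. Resulting codeword lengths (in the order the probabilities were given): (3, 3, 1, 2). L_avg = sum(p_i * l_i) = 5/66*3 + 2/11*3 + 9/22*1 + 1/3*2 = 61/33 = 1.8485

1.8485 bits


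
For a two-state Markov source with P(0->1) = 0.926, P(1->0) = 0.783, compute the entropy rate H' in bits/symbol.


Stationary distribution: pi_0 = p10/(p01+p10) = 0.4582, pi_1 = 0.5418. Entropy rate H' = pi_0*H(p01) + pi_1*H(p10) = 0.4582*0.3807 + 0.5418*0.7547 = 0.5833

0.5833 bits/symbol


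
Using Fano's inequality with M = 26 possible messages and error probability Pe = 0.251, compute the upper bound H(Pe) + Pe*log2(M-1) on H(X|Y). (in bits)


H(Pe) = -Pe*log2(Pe) - (1-Pe)*log2(1-Pe) = -0.251*log2(0.251) - 0.749*log2(0.749) = 0.500554 + 0.312305 = 0.8129. Pe*log2(M-1) = 0.251*log2(25) = 1.165608. Bound = H(Pe) + Pe*log2(M-1) = 0.500554 + 0.312305 + 1.165608 = 1.9785

1.9785 bits


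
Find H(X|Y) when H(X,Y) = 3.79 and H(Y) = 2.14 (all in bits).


H(X|Y) = H(X,Y) - H(Y) = 3.79 - 2.14 = 1.65

1.65 bits


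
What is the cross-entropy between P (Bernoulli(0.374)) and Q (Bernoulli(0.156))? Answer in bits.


H(P,Q) = -p*log2(q) - (1-p)*log2(1-q). -0.374*log2(0.156) = 1.002463; -0.626*log2(0.844) = 0.153173. H(P,Q) = 1.002463 + 0.153173 = 1.1556

1.1556 bits


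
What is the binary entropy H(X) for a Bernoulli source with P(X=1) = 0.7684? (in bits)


H = -p*log2(p) - (1-p)*log2(1-p). -0.7684*log2(0.7684) = 0.292046; -0.2316*log2(0.2316) = 0.488744. H = 0.292046 + 0.488744 = 0.7808

0.7808 bits


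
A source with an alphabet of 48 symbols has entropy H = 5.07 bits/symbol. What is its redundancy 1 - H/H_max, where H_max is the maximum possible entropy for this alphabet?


H_max = log2(K) = log2(48) = 5.585 bits/symbol. Redundancy = 1 - H/H_max = 1 - 5.07/5.585 = 1 - 0.9078 = 0.0922

0.0922


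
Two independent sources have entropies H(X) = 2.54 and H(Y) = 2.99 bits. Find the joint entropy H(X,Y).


For independent variables, H(X,Y) = H(X) + H(Y) = 2.54 + 2.99 = 5.53

5.53 bits


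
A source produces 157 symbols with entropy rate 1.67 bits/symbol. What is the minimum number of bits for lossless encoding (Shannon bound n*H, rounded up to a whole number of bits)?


Minimum bits >= n * H = 157 * 1.67 = 262.19, rounded up to a whole number of bits = 263

263 bits


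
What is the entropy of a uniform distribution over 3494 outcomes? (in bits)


H = log2(n) = log2(3494) = 11.7707

11.7707 bits


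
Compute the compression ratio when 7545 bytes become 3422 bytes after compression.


Ratio = original / compressed = 7545 / 3422 = 2.2049

2.2049


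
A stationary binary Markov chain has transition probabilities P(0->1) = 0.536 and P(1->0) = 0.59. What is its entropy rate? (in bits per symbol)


Stationary distribution: pi_0 = p10/(p01+p10) = 0.524, pi_1 = 0.476. Entropy rate H' = pi_0*H(p01) + pi_1*H(p10) = 0.524*0.9963 + 0.476*0.9765 = 0.9869

0.9869 bits/symbol


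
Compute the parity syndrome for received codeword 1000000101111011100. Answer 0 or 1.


Syndrome = XOR of all bits = 1 XOR 0 XOR 0 XOR 0 XOR 0 XOR 0 XOR 0 XOR 1 XOR 0 XOR 1 XOR 1 XOR 1 XOR 1 XOR 0 XOR 1 XOR 1 XOR 1 XOR 0 XOR 0 = 1

1


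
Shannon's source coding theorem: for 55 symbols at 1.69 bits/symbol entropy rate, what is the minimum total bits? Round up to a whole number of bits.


Minimum bits >= n * H = 55 * 1.69 = 92.95, rounded up to a whole number of bits = 93

93 bits


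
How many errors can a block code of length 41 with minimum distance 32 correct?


Correction capability = floor((d-1)/2) = floor((32-1)/2) = 15

15 errors


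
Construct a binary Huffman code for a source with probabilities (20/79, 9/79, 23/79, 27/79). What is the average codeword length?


Huffman construction (repeatedly merge the two least-probable nodes; each merge adds 1 bit to every symbol beneath it): 9/79 + 20/79 = 29/79; 23/79 + 27/79 = 50/79; 29/79 + 50/79 = 1. Resulting codeword lengths (in the order the probabilities were given): (2, 2, 2, 2). L_avg = sum(p_i * l_i) = 20/79*2 + 9/79*2 + 23/79*2 + 27/79*2 = 2

2.0 bits


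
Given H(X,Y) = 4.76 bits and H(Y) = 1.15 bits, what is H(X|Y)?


H(X|Y) = H(X,Y) - H(Y) = 4.76 - 1.15 = 3.61

3.61 bits


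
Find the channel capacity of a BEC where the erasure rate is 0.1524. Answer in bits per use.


C = 1 - epsilon = 1 - 0.1524 = 0.8476

0.8476 bits


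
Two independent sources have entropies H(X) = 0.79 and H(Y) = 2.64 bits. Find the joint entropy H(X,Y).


For independent variables, H(X,Y) = H(X) + H(Y) = 0.79 + 2.64 = 3.43

3.43 bits


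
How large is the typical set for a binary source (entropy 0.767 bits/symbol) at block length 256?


log2|A_typical| = nH = 256 * 0.767 = 196.352, so |A_typical| ~ 2^196.352 = 1.282e+59

1.282e+59


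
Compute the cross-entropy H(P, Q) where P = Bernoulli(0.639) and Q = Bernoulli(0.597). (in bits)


H(P,Q) = -p*log2(q) - (1-p)*log2(1-q). -0.639*log2(0.597) = 0.475542; -0.361*log2(0.403) = 0.473325. H(P,Q) = 0.475542 + 0.473325 = 0.9489

0.9489 bits


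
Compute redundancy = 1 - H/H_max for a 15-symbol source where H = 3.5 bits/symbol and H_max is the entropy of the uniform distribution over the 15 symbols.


H_max = log2(K) = log2(15) = 3.9069 bits/symbol. Redundancy = 1 - H/H_max = 1 - 3.5/3.9069 = 1 - 0.8959 = 0.1041

0.1041


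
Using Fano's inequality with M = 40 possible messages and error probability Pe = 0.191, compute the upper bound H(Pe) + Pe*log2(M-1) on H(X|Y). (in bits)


H(Pe) = -Pe*log2(Pe) - (1-Pe)*log2(1-Pe) = -0.191*log2(0.191) - 0.809*log2(0.809) = 0.456176 + 0.247383 = 0.7036. Pe*log2(M-1) = 0.191*log2(39) = 1.009512. Bound = H(Pe) + Pe*log2(M-1) = 0.456176 + 0.247383 + 1.009512 = 1.7131

1.7131 bits


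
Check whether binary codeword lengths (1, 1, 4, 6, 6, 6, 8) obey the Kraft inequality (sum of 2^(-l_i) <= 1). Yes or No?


Kraft sum = sum(2^(-l_i)) = 1.1133, need <= 1. Result: violated (a binary prefix-free code with these lengths cannot exist)

No


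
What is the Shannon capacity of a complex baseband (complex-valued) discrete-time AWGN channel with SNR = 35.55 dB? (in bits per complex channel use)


SNR_linear = 10^(35.55/10) = 3589.2193; C = log2(1 + SNR_linear) = log2(1 + 3589.2193) = 11.8099

11.8099 bits/channel use


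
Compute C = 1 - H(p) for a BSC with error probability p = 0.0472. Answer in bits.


H(p) = -p*log2(p) - (1-p)*log2(1-p) = -0.0472*log2(0.0472) - 0.9528*log2(0.9528) = 0.207919 + 0.066462 = 0.2744. C = 1 - H(p) = 1 - 0.2744 = 0.7256

0.7256 bits


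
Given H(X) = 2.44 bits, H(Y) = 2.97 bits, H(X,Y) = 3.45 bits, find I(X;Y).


I(X;Y) = H(X) + H(Y) - H(X,Y) = 2.44 + 2.97 - 3.45 = 1.96

1.96 bits


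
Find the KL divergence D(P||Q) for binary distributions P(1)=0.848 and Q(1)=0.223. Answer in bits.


KL = p*log2(p/q) + (1-p)*log2((1-p)/(1-q)) = 0.848*log2(0.848/0.223) + 0.152*log2(0.152/0.777) = 1.2763

1.2763 bits


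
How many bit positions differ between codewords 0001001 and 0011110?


Count differing positions: . . ^ . ^ ^ ^ = 4 differences

4


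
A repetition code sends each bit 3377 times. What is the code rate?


Rate = k/n = 1/3377

1/3377


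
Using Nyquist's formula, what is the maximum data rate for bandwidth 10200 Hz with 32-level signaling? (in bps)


Rate = 2 * B * log2(M) = 2 * 10200 * 5.0 = 102000.0

102000.0 bps


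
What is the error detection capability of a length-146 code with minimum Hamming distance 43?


Detection capability = d_min - 1 = 43 - 1 = 42

42 errors


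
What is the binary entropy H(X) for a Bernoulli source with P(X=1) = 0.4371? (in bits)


H = -p*log2(p) - (1-p)*log2(1-p). -0.4371*log2(0.4371) = 0.521882; -0.5629*log2(0.5629) = 0.466672. H = 0.521882 + 0.466672 = 0.9886

0.9886 bits


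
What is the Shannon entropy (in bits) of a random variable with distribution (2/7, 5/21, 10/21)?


H = -sum(p_i * log2(p_i)). Terms: -(2/7)*log2(2/7) = 0.516387; -(5/21)*log2(5/21) = 0.492950; -(10/21)*log2(10/21) = 0.509709. H = 0.516387 + 0.492950 + 0.509709 = 1.519

1.519 bits


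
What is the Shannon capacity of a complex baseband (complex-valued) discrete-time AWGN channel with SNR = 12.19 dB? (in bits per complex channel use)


SNR_linear = 10^(12.19/10) = 16.5577; C = log2(1 + SNR_linear) = log2(1 + 16.5577) = 4.134

4.134 bits/channel use


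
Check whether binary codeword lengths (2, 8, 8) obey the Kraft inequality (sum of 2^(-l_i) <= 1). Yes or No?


Kraft sum = sum(2^(-l_i)) = 0.2578, need <= 1. Result: satisfied (a binary prefix-free code with these lengths exists)

Yes


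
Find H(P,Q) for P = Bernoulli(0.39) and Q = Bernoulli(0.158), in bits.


H(P,Q) = -p*log2(q) - (1-p)*log2(1-q). -0.39*log2(0.158) = 1.038181; -0.61*log2(0.842) = 0.151346. H(P,Q) = 1.038181 + 0.151346 = 1.1895

1.1895 bits


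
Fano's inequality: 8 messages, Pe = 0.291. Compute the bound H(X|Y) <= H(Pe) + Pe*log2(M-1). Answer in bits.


H(Pe) = -Pe*log2(Pe) - (1-Pe)*log2(1-Pe) = -0.291*log2(0.291) - 0.709*log2(0.709) = 0.518245 + 0.351765 = 0.87. Pe*log2(M-1) = 0.291*log2(7) = 0.816940. Bound = H(Pe) + Pe*log2(M-1) = 0.518245 + 0.351765 + 0.816940 = 1.6869

1.6869 bits


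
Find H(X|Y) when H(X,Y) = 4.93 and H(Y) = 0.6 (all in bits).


H(X|Y) = H(X,Y) - H(Y) = 4.93 - 0.6 = 4.33

4.33 bits


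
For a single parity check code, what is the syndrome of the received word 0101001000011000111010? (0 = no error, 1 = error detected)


Syndrome = XOR of all bits = 0 XOR 1 XOR 0 XOR 1 XOR 0 XOR 0 XOR 1 XOR 0 XOR 0 XOR 0 XOR 0 XOR 1 XOR 1 XOR 0 XOR 0 XOR 0 XOR 1 XOR 1 XOR 1 XOR 0 XOR 1 XOR 0 = 1

1


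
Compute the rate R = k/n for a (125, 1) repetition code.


Rate = k/n = 1/125

1/125


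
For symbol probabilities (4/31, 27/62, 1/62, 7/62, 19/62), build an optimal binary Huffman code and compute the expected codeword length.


Huffman construction (repeatedly merge the two least-probable nodes; each merge adds 1 bit to every symbol beneath it): 1/62 + 7/62 = 4/31; 4/31 + 4/31 = 8/31; 8/31 + 19/62 = 35/62; 27/62 + 35/62 = 1. Resulting codeword lengths (in the order the probabilities were given): (3, 1, 4, 4, 2). L_avg = sum(p_i * l_i) = 4/31*3 + 27/62*1 + 1/62*4 + 7/62*4 + 19/62*2 = 121/62 = 1.9516

1.9516 bits


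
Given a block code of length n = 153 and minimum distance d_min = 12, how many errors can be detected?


Detection capability = d_min - 1 = 12 - 1 = 11

11 errors


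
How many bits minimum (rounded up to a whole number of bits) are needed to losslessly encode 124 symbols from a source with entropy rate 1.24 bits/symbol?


Minimum bits >= n * H = 124 * 1.24 = 153.76, rounded up to a whole number of bits = 154

154 bits


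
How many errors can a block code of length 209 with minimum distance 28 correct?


Correction capability = floor((d-1)/2) = floor((28-1)/2) = 13

13 errors


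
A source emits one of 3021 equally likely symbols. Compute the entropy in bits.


H = log2(n) = log2(3021) = 11.5608

11.5608 bits


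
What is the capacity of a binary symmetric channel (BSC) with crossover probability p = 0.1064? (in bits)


H(p) = -p*log2(p) - (1-p)*log2(1-p) = -0.1064*log2(0.1064) - 0.8936*log2(0.8936) = 0.343931 + 0.145030 = 0.489. C = 1 - H(p) = 1 - 0.489 = 0.511

0.511 bits


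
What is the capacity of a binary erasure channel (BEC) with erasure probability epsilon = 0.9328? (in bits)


C = 1 - epsilon = 1 - 0.9328 = 0.0672

0.0672 bits


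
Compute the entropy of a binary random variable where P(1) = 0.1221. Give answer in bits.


H = -p*log2(p) - (1-p)*log2(1-p). -0.1221*log2(0.1221) = 0.370435; -0.8779*log2(0.8779) = 0.164932. H = 0.370435 + 0.164932 = 0.5354

0.5354 bits


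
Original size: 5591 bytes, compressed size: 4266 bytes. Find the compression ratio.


Ratio = original / compressed = 5591 / 4266 = 1.3106

1.3106


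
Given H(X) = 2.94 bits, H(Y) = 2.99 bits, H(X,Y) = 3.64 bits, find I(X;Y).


I(X;Y) = H(X) + H(Y) - H(X,Y) = 2.94 + 2.99 - 3.64 = 2.29

2.29 bits


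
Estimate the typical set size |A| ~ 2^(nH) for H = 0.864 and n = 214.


log2|A_typical| = nH = 214 * 0.864 = 184.896, so |A_typical| ~ 2^184.896 = 4.563e+55

4.563e+55


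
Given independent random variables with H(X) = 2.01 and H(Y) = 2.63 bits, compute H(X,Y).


For independent variables, H(X,Y) = H(X) + H(Y) = 2.01 + 2.63 = 4.64

4.64 bits


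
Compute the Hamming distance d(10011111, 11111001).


Count differing positions: . ^ ^ . . ^ ^ . = 4 differences

4


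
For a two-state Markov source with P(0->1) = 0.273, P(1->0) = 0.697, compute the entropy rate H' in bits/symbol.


Stationary distribution: pi_0 = p10/(p01+p10) = 0.7186, pi_1 = 0.2814. Entropy rate H' = pi_0*H(p01) + pi_1*H(p10) = 0.7186*0.8457 + 0.2814*0.8849 = 0.8568

0.8568 bits/symbol


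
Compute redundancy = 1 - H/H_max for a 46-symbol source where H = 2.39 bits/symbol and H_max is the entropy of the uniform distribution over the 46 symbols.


H_max = log2(K) = log2(46) = 5.5236 bits/symbol. Redundancy = 1 - H/H_max = 1 - 2.39/5.5236 = 1 - 0.4327 = 0.5673

0.5673


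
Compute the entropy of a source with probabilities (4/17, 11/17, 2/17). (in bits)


H = -sum(p_i * log2(p_i)). Terms: -(4/17)*log2(4/17) = 0.491168; -(11/17)*log2(11/17) = 0.406373; -(2/17)*log2(2/17) = 0.363231. H = 0.491168 + 0.406373 + 0.363231 = 1.2608

1.2608 bits


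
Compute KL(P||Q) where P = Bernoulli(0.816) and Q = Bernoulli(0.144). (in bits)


KL = p*log2(p/q) + (1-p)*log2((1-p)/(1-q)) = 0.816*log2(0.816/0.144) + 0.184*log2(0.184/0.856) = 1.6339

1.6339 bits


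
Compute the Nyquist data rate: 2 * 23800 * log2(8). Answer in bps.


Rate = 2 * B * log2(M) = 2 * 23800 * 3.0 = 142800.0

142800.0 bps


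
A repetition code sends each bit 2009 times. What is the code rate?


Rate = k/n = 1/2009

1/2009


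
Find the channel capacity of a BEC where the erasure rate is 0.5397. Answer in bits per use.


C = 1 - epsilon = 1 - 0.5397 = 0.4603

0.4603 bits


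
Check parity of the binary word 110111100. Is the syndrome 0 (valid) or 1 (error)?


Syndrome = XOR of all bits = 1 XOR 1 XOR 0 XOR 1 XOR 1 XOR 1 XOR 1 XOR 0 XOR 0 = 0

0


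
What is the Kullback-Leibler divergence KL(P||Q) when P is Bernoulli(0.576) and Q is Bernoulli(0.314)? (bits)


KL = p*log2(p/q) + (1-p)*log2((1-p)/(1-q)) = 0.576*log2(0.576/0.314) + 0.424*log2(0.424/0.686) = 0.2099

0.2099 bits


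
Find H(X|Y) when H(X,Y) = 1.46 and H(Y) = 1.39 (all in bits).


H(X|Y) = H(X,Y) - H(Y) = 1.46 - 1.39 = 0.07

0.07 bits


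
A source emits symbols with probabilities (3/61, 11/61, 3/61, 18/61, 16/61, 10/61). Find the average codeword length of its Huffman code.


Huffman construction (repeatedly merge the two least-probable nodes; each merge adds 1 bit to every symbol beneath it): 3/61 + 3/61 = 6/61; 6/61 + 10/61 = 16/61; 11/61 + 16/61 = 27/61; 16/61 + 18/61 = 34/61; 27/61 + 34/61 = 1. Resulting codeword lengths (in the order the probabilities were given): (4, 2, 4, 2, 2, 3). L_avg = sum(p_i * l_i) = 3/61*4 + 11/61*2 + 3/61*4 + 18/61*2 + 16/61*2 + 10/61*3 = 144/61 = 2.3607

2.3607 bits


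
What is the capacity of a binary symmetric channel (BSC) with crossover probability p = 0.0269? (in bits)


H(p) = -p*log2(p) - (1-p)*log2(1-p) = -0.0269*log2(0.0269) - 0.9731*log2(0.9731) = 0.140317 + 0.038282 = 0.1786. C = 1 - H(p) = 1 - 0.1786 = 0.8214

0.8214 bits


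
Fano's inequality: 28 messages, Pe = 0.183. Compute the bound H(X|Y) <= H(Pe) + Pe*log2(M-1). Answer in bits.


H(Pe) = -Pe*log2(Pe) - (1-Pe)*log2(1-Pe) = -0.183*log2(0.183) - 0.817*log2(0.817) = 0.448365 + 0.238231 = 0.6866. Pe*log2(M-1) = 0.183*log2(27) = 0.870144. Bound = H(Pe) + Pe*log2(M-1) = 0.448365 + 0.238231 + 0.870144 = 1.5567

1.5567 bits


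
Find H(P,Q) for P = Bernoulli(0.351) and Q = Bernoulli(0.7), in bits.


H(P,Q) = -p*log2(q) - (1-p)*log2(1-q). -0.351*log2(0.7) = 0.180615; -0.649*log2(0.3) = 1.127291. H(P,Q) = 0.180615 + 1.127291 = 1.3079

1.3079 bits


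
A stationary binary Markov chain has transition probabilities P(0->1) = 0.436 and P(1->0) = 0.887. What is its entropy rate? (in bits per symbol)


Stationary distribution: pi_0 = p10/(p01+p10) = 0.6704, pi_1 = 0.3296. Entropy rate H' = pi_0*H(p01) + pi_1*H(p10) = 0.6704*0.9881 + 0.3296*0.5089 = 0.8302

0.8302 bits/symbol


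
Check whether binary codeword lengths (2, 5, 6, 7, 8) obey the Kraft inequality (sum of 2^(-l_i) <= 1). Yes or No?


Kraft sum = sum(2^(-l_i)) = 0.3086, need <= 1. Result: satisfied (a binary prefix-free code with these lengths exists)

Yes


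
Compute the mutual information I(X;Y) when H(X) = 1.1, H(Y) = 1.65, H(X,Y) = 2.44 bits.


I(X;Y) = H(X) + H(Y) - H(X,Y) = 1.1 + 1.65 - 2.44 = 0.31

0.31 bits


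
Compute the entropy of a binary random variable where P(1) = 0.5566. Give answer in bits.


H = -p*log2(p) - (1-p)*log2(1-p). -0.5566*log2(0.5566) = 0.470487; -0.4434*log2(0.4434) = 0.520250. H = 0.470487 + 0.520250 = 0.9907

0.9907 bits


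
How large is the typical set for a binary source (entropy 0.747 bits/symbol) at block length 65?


log2|A_typical| = nH = 65 * 0.747 = 48.555, so |A_typical| ~ 2^48.555 = 4.135e+14

4.135e+14


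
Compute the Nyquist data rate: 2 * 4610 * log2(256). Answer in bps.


Rate = 2 * B * log2(M) = 2 * 4610 * 8.0 = 73760.0

73760.0 bps


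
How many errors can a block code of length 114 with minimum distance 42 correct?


Correction capability = floor((d-1)/2) = floor((42-1)/2) = 20

20 errors


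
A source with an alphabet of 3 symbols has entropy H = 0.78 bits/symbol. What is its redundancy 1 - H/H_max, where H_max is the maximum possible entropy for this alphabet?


H_max = log2(K) = log2(3) = 1.585 bits/symbol. Redundancy = 1 - H/H_max = 1 - 0.78/1.585 = 1 - 0.4921 = 0.5079

0.5079


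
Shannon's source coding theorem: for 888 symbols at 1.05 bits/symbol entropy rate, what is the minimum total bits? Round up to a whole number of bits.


Minimum bits >= n * H = 888 * 1.05 = 932.4, rounded up to a whole number of bits = 933

933 bits


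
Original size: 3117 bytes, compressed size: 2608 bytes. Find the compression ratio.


Ratio = original / compressed = 3117 / 2608 = 1.1952

1.1952
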